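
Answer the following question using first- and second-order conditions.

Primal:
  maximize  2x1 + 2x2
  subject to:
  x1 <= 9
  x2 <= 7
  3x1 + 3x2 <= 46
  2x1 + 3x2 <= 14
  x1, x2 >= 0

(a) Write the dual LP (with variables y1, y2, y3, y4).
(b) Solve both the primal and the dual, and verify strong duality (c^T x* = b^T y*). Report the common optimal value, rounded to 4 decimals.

The standard primal-dual pair for 'max c^T x s.t. A x <= b, x >= 0' is:
  Dual:  min b^T y  s.t.  A^T y >= c,  y >= 0.

So the dual LP is:
  minimize  9y1 + 7y2 + 46y3 + 14y4
  subject to:
    y1 + 3y3 + 2y4 >= 2
    y2 + 3y3 + 3y4 >= 2
    y1, y2, y3, y4 >= 0

Solving the primal: x* = (7, 0).
  primal value c^T x* = 14.
Solving the dual: y* = (0, 0, 0, 1).
  dual value b^T y* = 14.
Strong duality: c^T x* = b^T y*. Confirmed.

14


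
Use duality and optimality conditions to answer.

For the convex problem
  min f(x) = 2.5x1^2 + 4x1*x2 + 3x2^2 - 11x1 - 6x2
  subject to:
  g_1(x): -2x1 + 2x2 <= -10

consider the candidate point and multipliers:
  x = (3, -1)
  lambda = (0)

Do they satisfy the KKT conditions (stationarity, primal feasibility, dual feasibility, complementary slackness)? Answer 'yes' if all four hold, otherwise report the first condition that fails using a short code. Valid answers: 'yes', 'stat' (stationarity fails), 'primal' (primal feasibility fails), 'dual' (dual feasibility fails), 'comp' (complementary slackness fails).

Gradient of f: grad f(x) = Q x + c = (0, 0)
Constraint values g_i(x) = a_i^T x - b_i:
  g_1((3, -1)) = 2
Stationarity residual: grad f(x) + sum_i lambda_i a_i = (0, 0)
  -> stationarity OK
Primal feasibility (all g_i <= 0): FAILS
Dual feasibility (all lambda_i >= 0): OK
Complementary slackness (lambda_i * g_i(x) = 0 for all i): OK

Verdict: the first failing condition is primal_feasibility -> primal.

primal


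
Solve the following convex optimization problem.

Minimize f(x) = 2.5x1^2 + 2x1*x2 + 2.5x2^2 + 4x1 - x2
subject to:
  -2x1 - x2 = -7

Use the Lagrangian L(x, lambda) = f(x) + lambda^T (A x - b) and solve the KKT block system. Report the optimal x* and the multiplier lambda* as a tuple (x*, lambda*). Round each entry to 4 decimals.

Form the Lagrangian:
  L(x, lambda) = (1/2) x^T Q x + c^T x + lambda^T (A x - b)
Stationarity (grad_x L = 0): Q x + c + A^T lambda = 0.
Primal feasibility: A x = b.

This gives the KKT block system:
  [ Q   A^T ] [ x     ]   [-c ]
  [ A    0  ] [ lambda ] = [ b ]

Solving the linear system:
  x*      = (2.9412, 1.1176)
  lambda* = (10.4706)
  f(x*)   = 41.9706

x* = (2.9412, 1.1176), lambda* = (10.4706)


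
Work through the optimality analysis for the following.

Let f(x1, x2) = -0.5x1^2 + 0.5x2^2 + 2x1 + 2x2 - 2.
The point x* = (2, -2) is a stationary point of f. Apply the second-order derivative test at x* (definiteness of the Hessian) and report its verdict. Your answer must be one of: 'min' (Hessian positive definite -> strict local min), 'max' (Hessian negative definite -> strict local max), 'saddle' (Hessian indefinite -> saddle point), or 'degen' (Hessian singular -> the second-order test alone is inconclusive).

Compute the Hessian H = grad^2 f:
  H = [[-1, 0], [0, 1]]
Verify stationarity: grad f(x*) = H x* + g = (0, 0).
Eigenvalues of H: -1, 1.
Eigenvalues have mixed signs, so H is indefinite -> x* is a saddle point.

saddle


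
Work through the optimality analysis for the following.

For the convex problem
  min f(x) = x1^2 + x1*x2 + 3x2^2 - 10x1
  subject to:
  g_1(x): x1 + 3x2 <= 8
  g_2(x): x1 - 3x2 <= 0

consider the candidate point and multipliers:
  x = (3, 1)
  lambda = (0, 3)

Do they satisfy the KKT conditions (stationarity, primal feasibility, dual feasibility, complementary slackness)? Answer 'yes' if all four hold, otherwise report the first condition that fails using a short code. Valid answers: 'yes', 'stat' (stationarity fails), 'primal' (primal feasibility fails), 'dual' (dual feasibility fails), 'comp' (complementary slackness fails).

Gradient of f: grad f(x) = Q x + c = (-3, 9)
Constraint values g_i(x) = a_i^T x - b_i:
  g_1((3, 1)) = -2
  g_2((3, 1)) = 0
Stationarity residual: grad f(x) + sum_i lambda_i a_i = (0, 0)
  -> stationarity OK
Primal feasibility (all g_i <= 0): OK
Dual feasibility (all lambda_i >= 0): OK
Complementary slackness (lambda_i * g_i(x) = 0 for all i): OK

Verdict: yes, KKT holds.

yes


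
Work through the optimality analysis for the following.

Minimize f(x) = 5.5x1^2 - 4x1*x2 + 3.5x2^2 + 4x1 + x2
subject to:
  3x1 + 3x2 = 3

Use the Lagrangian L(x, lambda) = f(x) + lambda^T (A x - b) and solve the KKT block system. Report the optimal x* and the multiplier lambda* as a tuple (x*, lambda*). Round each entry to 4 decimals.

Form the Lagrangian:
  L(x, lambda) = (1/2) x^T Q x + c^T x + lambda^T (A x - b)
Stationarity (grad_x L = 0): Q x + c + A^T lambda = 0.
Primal feasibility: A x = b.

This gives the KKT block system:
  [ Q   A^T ] [ x     ]   [-c ]
  [ A    0  ] [ lambda ] = [ b ]

Solving the linear system:
  x*      = (0.3077, 0.6923)
  lambda* = (-1.5385)
  f(x*)   = 3.2692

x* = (0.3077, 0.6923), lambda* = (-1.5385)


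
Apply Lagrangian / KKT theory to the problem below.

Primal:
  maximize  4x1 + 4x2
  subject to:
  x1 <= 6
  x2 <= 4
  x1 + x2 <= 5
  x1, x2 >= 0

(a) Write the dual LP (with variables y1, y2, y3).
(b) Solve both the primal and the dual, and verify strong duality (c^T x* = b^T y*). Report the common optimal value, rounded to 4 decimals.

The standard primal-dual pair for 'max c^T x s.t. A x <= b, x >= 0' is:
  Dual:  min b^T y  s.t.  A^T y >= c,  y >= 0.

So the dual LP is:
  minimize  6y1 + 4y2 + 5y3
  subject to:
    y1 + y3 >= 4
    y2 + y3 >= 4
    y1, y2, y3 >= 0

Solving the primal: x* = (5, 0).
  primal value c^T x* = 20.
Solving the dual: y* = (0, 0, 4).
  dual value b^T y* = 20.
Strong duality: c^T x* = b^T y*. Confirmed.

20


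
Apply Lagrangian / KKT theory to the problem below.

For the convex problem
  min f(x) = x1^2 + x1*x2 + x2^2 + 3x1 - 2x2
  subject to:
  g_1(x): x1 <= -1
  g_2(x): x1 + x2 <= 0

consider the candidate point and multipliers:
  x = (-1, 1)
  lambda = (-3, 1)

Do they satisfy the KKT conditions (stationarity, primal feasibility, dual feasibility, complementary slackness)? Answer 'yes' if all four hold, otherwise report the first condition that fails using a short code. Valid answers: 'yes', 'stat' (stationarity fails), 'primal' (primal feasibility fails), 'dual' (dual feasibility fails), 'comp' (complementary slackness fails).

Gradient of f: grad f(x) = Q x + c = (2, -1)
Constraint values g_i(x) = a_i^T x - b_i:
  g_1((-1, 1)) = 0
  g_2((-1, 1)) = 0
Stationarity residual: grad f(x) + sum_i lambda_i a_i = (0, 0)
  -> stationarity OK
Primal feasibility (all g_i <= 0): OK
Dual feasibility (all lambda_i >= 0): FAILS
Complementary slackness (lambda_i * g_i(x) = 0 for all i): OK

Verdict: the first failing condition is dual_feasibility -> dual.

dual


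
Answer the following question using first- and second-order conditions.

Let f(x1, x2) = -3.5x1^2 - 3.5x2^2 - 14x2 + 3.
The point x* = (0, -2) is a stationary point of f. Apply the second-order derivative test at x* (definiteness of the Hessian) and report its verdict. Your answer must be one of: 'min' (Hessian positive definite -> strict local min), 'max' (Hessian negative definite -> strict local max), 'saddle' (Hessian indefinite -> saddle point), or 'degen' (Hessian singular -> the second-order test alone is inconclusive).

Compute the Hessian H = grad^2 f:
  H = [[-7, 0], [0, -7]]
Verify stationarity: grad f(x*) = H x* + g = (0, 0).
Eigenvalues of H: -7, -7.
Both eigenvalues < 0, so H is negative definite -> x* is a strict local max.

max


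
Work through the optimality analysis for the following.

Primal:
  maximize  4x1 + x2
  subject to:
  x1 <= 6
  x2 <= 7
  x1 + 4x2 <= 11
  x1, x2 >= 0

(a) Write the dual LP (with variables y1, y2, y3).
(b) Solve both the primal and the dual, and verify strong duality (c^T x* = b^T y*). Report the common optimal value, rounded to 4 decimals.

The standard primal-dual pair for 'max c^T x s.t. A x <= b, x >= 0' is:
  Dual:  min b^T y  s.t.  A^T y >= c,  y >= 0.

So the dual LP is:
  minimize  6y1 + 7y2 + 11y3
  subject to:
    y1 + y3 >= 4
    y2 + 4y3 >= 1
    y1, y2, y3 >= 0

Solving the primal: x* = (6, 1.25).
  primal value c^T x* = 25.25.
Solving the dual: y* = (3.75, 0, 0.25).
  dual value b^T y* = 25.25.
Strong duality: c^T x* = b^T y*. Confirmed.

25.25


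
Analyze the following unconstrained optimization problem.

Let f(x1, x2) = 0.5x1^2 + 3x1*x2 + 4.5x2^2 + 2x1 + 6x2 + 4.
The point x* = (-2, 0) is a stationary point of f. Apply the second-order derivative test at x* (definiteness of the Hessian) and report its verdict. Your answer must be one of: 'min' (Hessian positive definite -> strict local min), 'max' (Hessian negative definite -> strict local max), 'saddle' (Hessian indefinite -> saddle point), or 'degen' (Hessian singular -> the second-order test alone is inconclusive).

Compute the Hessian H = grad^2 f:
  H = [[1, 3], [3, 9]]
Verify stationarity: grad f(x*) = H x* + g = (0, 0).
Eigenvalues of H: 0, 10.
H has a zero eigenvalue (singular; positive semidefinite but not definite), so H is neither positive definite, negative definite, nor indefinite. The second-order test alone is inconclusive -> degen.
(Indeed, f is constant along the null direction of H through x*, so x* is not a strict local extremum.)

degen


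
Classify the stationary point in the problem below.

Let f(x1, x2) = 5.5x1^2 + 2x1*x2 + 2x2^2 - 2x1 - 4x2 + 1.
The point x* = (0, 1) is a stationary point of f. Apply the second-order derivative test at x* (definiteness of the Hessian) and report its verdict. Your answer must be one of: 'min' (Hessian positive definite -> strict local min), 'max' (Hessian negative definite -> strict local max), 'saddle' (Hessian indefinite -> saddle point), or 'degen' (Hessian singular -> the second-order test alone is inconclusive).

Compute the Hessian H = grad^2 f:
  H = [[11, 2], [2, 4]]
Verify stationarity: grad f(x*) = H x* + g = (0, 0).
Eigenvalues of H: 3.4689, 11.5311.
Both eigenvalues > 0, so H is positive definite -> x* is a strict local min.

min


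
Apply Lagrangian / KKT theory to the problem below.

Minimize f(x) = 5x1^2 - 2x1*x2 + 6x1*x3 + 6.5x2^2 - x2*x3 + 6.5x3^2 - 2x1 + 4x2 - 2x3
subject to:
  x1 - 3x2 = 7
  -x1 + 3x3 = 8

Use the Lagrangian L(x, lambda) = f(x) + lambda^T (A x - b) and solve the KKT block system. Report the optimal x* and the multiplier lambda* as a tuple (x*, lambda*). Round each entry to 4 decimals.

Form the Lagrangian:
  L(x, lambda) = (1/2) x^T Q x + c^T x + lambda^T (A x - b)
Stationarity (grad_x L = 0): Q x + c + A^T lambda = 0.
Primal feasibility: A x = b.

This gives the KKT block system:
  [ Q   A^T ] [ x     ]   [-c ]
  [ A    0  ] [ lambda ] = [ b ]

Solving the linear system:
  x*      = (-1.3478, -2.7826, 2.2174)
  lambda* = (-10.5652, -7.1739)
  f(x*)   = 59.2391

x* = (-1.3478, -2.7826, 2.2174), lambda* = (-10.5652, -7.1739)


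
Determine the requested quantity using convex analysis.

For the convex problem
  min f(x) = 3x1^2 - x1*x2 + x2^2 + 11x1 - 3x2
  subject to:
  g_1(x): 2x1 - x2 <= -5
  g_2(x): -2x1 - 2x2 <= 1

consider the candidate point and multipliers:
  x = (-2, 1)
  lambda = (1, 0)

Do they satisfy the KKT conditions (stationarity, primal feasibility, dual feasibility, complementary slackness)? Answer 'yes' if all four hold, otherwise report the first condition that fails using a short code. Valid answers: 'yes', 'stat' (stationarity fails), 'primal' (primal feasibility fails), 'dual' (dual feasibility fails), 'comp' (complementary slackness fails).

Gradient of f: grad f(x) = Q x + c = (-2, 1)
Constraint values g_i(x) = a_i^T x - b_i:
  g_1((-2, 1)) = 0
  g_2((-2, 1)) = 1
Stationarity residual: grad f(x) + sum_i lambda_i a_i = (0, 0)
  -> stationarity OK
Primal feasibility (all g_i <= 0): FAILS
Dual feasibility (all lambda_i >= 0): OK
Complementary slackness (lambda_i * g_i(x) = 0 for all i): OK

Verdict: the first failing condition is primal_feasibility -> primal.

primal


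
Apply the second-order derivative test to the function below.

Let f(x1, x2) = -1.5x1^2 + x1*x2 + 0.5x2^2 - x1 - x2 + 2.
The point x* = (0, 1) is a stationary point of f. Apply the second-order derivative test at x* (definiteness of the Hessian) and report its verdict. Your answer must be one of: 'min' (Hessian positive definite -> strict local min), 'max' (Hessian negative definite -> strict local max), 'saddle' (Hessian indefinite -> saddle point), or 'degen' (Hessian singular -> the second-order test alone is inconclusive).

Compute the Hessian H = grad^2 f:
  H = [[-3, 1], [1, 1]]
Verify stationarity: grad f(x*) = H x* + g = (0, 0).
Eigenvalues of H: -3.2361, 1.2361.
Eigenvalues have mixed signs, so H is indefinite -> x* is a saddle point.

saddle


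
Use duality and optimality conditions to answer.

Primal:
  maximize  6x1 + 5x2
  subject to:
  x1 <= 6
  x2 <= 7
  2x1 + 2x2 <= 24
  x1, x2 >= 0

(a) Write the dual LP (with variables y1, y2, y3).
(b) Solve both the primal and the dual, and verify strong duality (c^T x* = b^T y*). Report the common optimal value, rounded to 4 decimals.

The standard primal-dual pair for 'max c^T x s.t. A x <= b, x >= 0' is:
  Dual:  min b^T y  s.t.  A^T y >= c,  y >= 0.

So the dual LP is:
  minimize  6y1 + 7y2 + 24y3
  subject to:
    y1 + 2y3 >= 6
    y2 + 2y3 >= 5
    y1, y2, y3 >= 0

Solving the primal: x* = (6, 6).
  primal value c^T x* = 66.
Solving the dual: y* = (1, 0, 2.5).
  dual value b^T y* = 66.
Strong duality: c^T x* = b^T y*. Confirmed.

66


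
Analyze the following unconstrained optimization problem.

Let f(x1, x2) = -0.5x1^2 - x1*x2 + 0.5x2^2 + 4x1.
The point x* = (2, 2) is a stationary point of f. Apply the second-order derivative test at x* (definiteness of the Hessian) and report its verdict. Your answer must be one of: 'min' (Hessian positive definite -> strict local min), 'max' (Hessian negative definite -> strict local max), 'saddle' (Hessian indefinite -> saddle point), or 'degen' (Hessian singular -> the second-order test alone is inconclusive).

Compute the Hessian H = grad^2 f:
  H = [[-1, -1], [-1, 1]]
Verify stationarity: grad f(x*) = H x* + g = (0, 0).
Eigenvalues of H: -1.4142, 1.4142.
Eigenvalues have mixed signs, so H is indefinite -> x* is a saddle point.

saddle


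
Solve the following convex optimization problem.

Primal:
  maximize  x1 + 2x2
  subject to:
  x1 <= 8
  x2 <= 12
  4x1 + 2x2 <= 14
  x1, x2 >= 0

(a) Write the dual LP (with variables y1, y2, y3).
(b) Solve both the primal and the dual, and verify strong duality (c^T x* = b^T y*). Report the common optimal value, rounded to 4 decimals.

The standard primal-dual pair for 'max c^T x s.t. A x <= b, x >= 0' is:
  Dual:  min b^T y  s.t.  A^T y >= c,  y >= 0.

So the dual LP is:
  minimize  8y1 + 12y2 + 14y3
  subject to:
    y1 + 4y3 >= 1
    y2 + 2y3 >= 2
    y1, y2, y3 >= 0

Solving the primal: x* = (0, 7).
  primal value c^T x* = 14.
Solving the dual: y* = (0, 0, 1).
  dual value b^T y* = 14.
Strong duality: c^T x* = b^T y*. Confirmed.

14


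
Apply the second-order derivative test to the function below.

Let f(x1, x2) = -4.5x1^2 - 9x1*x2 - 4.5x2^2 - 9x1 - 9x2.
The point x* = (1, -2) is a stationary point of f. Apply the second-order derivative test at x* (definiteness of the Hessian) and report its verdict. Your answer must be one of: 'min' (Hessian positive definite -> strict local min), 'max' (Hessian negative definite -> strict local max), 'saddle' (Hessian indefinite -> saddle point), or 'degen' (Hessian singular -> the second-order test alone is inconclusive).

Compute the Hessian H = grad^2 f:
  H = [[-9, -9], [-9, -9]]
Verify stationarity: grad f(x*) = H x* + g = (0, 0).
Eigenvalues of H: -18, 0.
H has a zero eigenvalue (singular; negative semidefinite but not definite), so H is neither positive definite, negative definite, nor indefinite. The second-order test alone is inconclusive -> degen.
(Indeed, f is constant along the null direction of H through x*, so x* is not a strict local extremum.)

degen


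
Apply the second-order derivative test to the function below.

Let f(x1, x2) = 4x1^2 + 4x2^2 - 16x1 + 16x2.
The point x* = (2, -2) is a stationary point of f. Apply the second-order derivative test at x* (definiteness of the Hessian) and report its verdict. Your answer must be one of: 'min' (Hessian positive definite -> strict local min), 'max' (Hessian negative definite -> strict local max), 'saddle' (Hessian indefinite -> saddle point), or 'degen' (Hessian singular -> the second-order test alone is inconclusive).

Compute the Hessian H = grad^2 f:
  H = [[8, 0], [0, 8]]
Verify stationarity: grad f(x*) = H x* + g = (0, 0).
Eigenvalues of H: 8, 8.
Both eigenvalues > 0, so H is positive definite -> x* is a strict local min.

min


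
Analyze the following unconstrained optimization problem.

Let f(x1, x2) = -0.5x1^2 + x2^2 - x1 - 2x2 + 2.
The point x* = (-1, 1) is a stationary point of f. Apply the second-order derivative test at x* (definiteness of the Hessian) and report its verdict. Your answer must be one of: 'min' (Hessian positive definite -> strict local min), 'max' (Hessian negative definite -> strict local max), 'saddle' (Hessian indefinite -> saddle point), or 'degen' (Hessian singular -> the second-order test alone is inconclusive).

Compute the Hessian H = grad^2 f:
  H = [[-1, 0], [0, 2]]
Verify stationarity: grad f(x*) = H x* + g = (0, 0).
Eigenvalues of H: -1, 2.
Eigenvalues have mixed signs, so H is indefinite -> x* is a saddle point.

saddle


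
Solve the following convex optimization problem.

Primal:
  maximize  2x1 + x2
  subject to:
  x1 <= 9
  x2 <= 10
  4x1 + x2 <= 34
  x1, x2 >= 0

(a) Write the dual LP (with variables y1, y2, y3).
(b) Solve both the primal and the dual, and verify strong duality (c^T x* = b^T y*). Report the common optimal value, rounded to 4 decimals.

The standard primal-dual pair for 'max c^T x s.t. A x <= b, x >= 0' is:
  Dual:  min b^T y  s.t.  A^T y >= c,  y >= 0.

So the dual LP is:
  minimize  9y1 + 10y2 + 34y3
  subject to:
    y1 + 4y3 >= 2
    y2 + y3 >= 1
    y1, y2, y3 >= 0

Solving the primal: x* = (6, 10).
  primal value c^T x* = 22.
Solving the dual: y* = (0, 0.5, 0.5).
  dual value b^T y* = 22.
Strong duality: c^T x* = b^T y*. Confirmed.

22


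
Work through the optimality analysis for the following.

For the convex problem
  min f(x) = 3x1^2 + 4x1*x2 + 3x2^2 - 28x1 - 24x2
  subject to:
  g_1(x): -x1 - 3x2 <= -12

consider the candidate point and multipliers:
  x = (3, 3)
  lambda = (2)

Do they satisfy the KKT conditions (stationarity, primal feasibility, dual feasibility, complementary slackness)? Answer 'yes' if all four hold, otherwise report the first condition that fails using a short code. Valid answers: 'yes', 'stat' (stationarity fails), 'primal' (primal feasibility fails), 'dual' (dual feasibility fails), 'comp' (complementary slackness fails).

Gradient of f: grad f(x) = Q x + c = (2, 6)
Constraint values g_i(x) = a_i^T x - b_i:
  g_1((3, 3)) = 0
Stationarity residual: grad f(x) + sum_i lambda_i a_i = (0, 0)
  -> stationarity OK
Primal feasibility (all g_i <= 0): OK
Dual feasibility (all lambda_i >= 0): OK
Complementary slackness (lambda_i * g_i(x) = 0 for all i): OK

Verdict: yes, KKT holds.

yes


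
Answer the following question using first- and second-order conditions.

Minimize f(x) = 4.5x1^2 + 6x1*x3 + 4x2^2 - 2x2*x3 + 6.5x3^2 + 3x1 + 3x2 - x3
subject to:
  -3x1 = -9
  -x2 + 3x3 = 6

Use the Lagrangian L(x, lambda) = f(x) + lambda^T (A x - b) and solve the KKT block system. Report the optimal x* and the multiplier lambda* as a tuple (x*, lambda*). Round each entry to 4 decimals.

Form the Lagrangian:
  L(x, lambda) = (1/2) x^T Q x + c^T x + lambda^T (A x - b)
Stationarity (grad_x L = 0): Q x + c + A^T lambda = 0.
Primal feasibility: A x = b.

This gives the KKT block system:
  [ Q   A^T ] [ x     ]   [-c ]
  [ A    0  ] [ lambda ] = [ b ]

Solving the linear system:
  x*      = (3, -1.6438, 1.4521)
  lambda* = (12.9041, -13.0548)
  f(x*)   = 98.5411

x* = (3, -1.6438, 1.4521), lambda* = (12.9041, -13.0548)


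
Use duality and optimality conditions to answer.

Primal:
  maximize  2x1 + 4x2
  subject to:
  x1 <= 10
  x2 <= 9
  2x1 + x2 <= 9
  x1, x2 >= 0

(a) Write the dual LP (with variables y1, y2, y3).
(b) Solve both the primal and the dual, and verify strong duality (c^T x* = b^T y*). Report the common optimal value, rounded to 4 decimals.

The standard primal-dual pair for 'max c^T x s.t. A x <= b, x >= 0' is:
  Dual:  min b^T y  s.t.  A^T y >= c,  y >= 0.

So the dual LP is:
  minimize  10y1 + 9y2 + 9y3
  subject to:
    y1 + 2y3 >= 2
    y2 + y3 >= 4
    y1, y2, y3 >= 0

Solving the primal: x* = (0, 9).
  primal value c^T x* = 36.
Solving the dual: y* = (0, 3, 1).
  dual value b^T y* = 36.
Strong duality: c^T x* = b^T y*. Confirmed.

36


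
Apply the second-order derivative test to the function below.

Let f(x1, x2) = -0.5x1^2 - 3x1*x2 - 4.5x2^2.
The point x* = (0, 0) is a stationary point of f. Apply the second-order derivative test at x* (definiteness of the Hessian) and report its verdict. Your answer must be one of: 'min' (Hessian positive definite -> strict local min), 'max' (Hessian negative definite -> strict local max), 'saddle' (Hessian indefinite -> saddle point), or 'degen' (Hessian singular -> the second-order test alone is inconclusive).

Compute the Hessian H = grad^2 f:
  H = [[-1, -3], [-3, -9]]
Verify stationarity: grad f(x*) = H x* + g = (0, 0).
Eigenvalues of H: -10, 0.
H has a zero eigenvalue (singular; negative semidefinite but not definite), so H is neither positive definite, negative definite, nor indefinite. The second-order test alone is inconclusive -> degen.
(Indeed, f is constant along the null direction of H through x*, so x* is not a strict local extremum.)

degen


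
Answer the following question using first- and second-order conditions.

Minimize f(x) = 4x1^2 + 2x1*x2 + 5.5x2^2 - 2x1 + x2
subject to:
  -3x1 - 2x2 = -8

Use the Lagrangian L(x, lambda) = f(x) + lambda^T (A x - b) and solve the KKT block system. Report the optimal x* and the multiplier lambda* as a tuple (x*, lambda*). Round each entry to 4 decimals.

Form the Lagrangian:
  L(x, lambda) = (1/2) x^T Q x + c^T x + lambda^T (A x - b)
Stationarity (grad_x L = 0): Q x + c + A^T lambda = 0.
Primal feasibility: A x = b.

This gives the KKT block system:
  [ Q   A^T ] [ x     ]   [-c ]
  [ A    0  ] [ lambda ] = [ b ]

Solving the linear system:
  x*      = (2.2991, 0.5514)
  lambda* = (5.8318)
  f(x*)   = 21.3037

x* = (2.2991, 0.5514), lambda* = (5.8318)


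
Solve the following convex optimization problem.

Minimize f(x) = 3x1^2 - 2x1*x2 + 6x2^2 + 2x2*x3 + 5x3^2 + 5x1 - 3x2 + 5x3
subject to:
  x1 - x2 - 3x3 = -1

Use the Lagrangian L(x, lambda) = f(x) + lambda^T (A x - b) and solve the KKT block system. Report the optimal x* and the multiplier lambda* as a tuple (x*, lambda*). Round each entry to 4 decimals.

Form the Lagrangian:
  L(x, lambda) = (1/2) x^T Q x + c^T x + lambda^T (A x - b)
Stationarity (grad_x L = 0): Q x + c + A^T lambda = 0.
Primal feasibility: A x = b.

This gives the KKT block system:
  [ Q   A^T ] [ x     ]   [-c ]
  [ A    0  ] [ lambda ] = [ b ]

Solving the linear system:
  x*      = (-1.0171, 0.2229, -0.08)
  lambda* = (1.5486)
  f(x*)   = -2.3029

x* = (-1.0171, 0.2229, -0.08), lambda* = (1.5486)


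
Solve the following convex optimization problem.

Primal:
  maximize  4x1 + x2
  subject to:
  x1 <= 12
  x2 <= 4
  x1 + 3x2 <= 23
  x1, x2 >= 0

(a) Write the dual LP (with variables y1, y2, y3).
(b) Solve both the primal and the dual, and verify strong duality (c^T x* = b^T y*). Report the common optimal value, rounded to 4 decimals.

The standard primal-dual pair for 'max c^T x s.t. A x <= b, x >= 0' is:
  Dual:  min b^T y  s.t.  A^T y >= c,  y >= 0.

So the dual LP is:
  minimize  12y1 + 4y2 + 23y3
  subject to:
    y1 + y3 >= 4
    y2 + 3y3 >= 1
    y1, y2, y3 >= 0

Solving the primal: x* = (12, 3.6667).
  primal value c^T x* = 51.6667.
Solving the dual: y* = (3.6667, 0, 0.3333).
  dual value b^T y* = 51.6667.
Strong duality: c^T x* = b^T y*. Confirmed.

51.6667


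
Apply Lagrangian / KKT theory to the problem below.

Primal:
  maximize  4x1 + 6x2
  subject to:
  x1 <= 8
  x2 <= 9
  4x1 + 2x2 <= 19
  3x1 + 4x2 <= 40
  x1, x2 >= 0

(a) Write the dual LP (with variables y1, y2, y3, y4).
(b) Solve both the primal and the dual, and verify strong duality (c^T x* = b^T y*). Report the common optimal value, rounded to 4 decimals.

The standard primal-dual pair for 'max c^T x s.t. A x <= b, x >= 0' is:
  Dual:  min b^T y  s.t.  A^T y >= c,  y >= 0.

So the dual LP is:
  minimize  8y1 + 9y2 + 19y3 + 40y4
  subject to:
    y1 + 4y3 + 3y4 >= 4
    y2 + 2y3 + 4y4 >= 6
    y1, y2, y3, y4 >= 0

Solving the primal: x* = (0.25, 9).
  primal value c^T x* = 55.
Solving the dual: y* = (0, 4, 1, 0).
  dual value b^T y* = 55.
Strong duality: c^T x* = b^T y*. Confirmed.

55


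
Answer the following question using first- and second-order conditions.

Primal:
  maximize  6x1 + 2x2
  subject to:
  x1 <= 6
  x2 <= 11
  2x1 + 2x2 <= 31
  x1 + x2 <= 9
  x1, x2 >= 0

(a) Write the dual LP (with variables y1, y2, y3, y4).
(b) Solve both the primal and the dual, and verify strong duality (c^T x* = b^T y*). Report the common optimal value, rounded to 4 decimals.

The standard primal-dual pair for 'max c^T x s.t. A x <= b, x >= 0' is:
  Dual:  min b^T y  s.t.  A^T y >= c,  y >= 0.

So the dual LP is:
  minimize  6y1 + 11y2 + 31y3 + 9y4
  subject to:
    y1 + 2y3 + y4 >= 6
    y2 + 2y3 + y4 >= 2
    y1, y2, y3, y4 >= 0

Solving the primal: x* = (6, 3).
  primal value c^T x* = 42.
Solving the dual: y* = (4, 0, 0, 2).
  dual value b^T y* = 42.
Strong duality: c^T x* = b^T y*. Confirmed.

42


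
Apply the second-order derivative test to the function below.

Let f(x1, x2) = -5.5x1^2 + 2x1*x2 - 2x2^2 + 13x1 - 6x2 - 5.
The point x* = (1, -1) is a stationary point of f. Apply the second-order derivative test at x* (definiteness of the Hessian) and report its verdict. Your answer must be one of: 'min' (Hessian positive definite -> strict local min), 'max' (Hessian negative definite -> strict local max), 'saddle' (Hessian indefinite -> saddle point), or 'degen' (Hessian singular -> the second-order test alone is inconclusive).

Compute the Hessian H = grad^2 f:
  H = [[-11, 2], [2, -4]]
Verify stationarity: grad f(x*) = H x* + g = (0, 0).
Eigenvalues of H: -11.5311, -3.4689.
Both eigenvalues < 0, so H is negative definite -> x* is a strict local max.

max


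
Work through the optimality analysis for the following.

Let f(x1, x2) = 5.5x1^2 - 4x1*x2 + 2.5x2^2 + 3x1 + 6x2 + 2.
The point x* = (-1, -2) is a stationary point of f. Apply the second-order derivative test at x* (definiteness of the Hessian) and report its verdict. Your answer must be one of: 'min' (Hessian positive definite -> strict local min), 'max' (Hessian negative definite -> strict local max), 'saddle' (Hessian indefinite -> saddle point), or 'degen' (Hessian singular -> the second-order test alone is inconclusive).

Compute the Hessian H = grad^2 f:
  H = [[11, -4], [-4, 5]]
Verify stationarity: grad f(x*) = H x* + g = (0, 0).
Eigenvalues of H: 3, 13.
Both eigenvalues > 0, so H is positive definite -> x* is a strict local min.

min


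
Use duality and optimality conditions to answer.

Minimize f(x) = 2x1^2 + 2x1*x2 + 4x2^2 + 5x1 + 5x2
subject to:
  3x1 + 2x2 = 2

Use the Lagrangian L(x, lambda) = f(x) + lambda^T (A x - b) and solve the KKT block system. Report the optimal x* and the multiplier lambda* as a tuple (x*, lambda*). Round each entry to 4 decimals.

Form the Lagrangian:
  L(x, lambda) = (1/2) x^T Q x + c^T x + lambda^T (A x - b)
Stationarity (grad_x L = 0): Q x + c + A^T lambda = 0.
Primal feasibility: A x = b.

This gives the KKT block system:
  [ Q   A^T ] [ x     ]   [-c ]
  [ A    0  ] [ lambda ] = [ b ]

Solving the linear system:
  x*      = (0.7813, -0.1719)
  lambda* = (-2.5938)
  f(x*)   = 4.1172

x* = (0.7813, -0.1719), lambda* = (-2.5938)


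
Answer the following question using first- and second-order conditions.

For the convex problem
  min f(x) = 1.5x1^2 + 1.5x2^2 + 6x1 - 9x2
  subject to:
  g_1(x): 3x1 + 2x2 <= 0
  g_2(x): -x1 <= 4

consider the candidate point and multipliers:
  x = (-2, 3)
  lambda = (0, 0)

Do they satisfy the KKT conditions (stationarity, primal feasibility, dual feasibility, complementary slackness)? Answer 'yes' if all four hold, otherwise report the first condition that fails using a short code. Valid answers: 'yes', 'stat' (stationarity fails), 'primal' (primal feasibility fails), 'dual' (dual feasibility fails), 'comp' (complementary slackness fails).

Gradient of f: grad f(x) = Q x + c = (0, 0)
Constraint values g_i(x) = a_i^T x - b_i:
  g_1((-2, 3)) = 0
  g_2((-2, 3)) = -2
Stationarity residual: grad f(x) + sum_i lambda_i a_i = (0, 0)
  -> stationarity OK
Primal feasibility (all g_i <= 0): OK
Dual feasibility (all lambda_i >= 0): OK
Complementary slackness (lambda_i * g_i(x) = 0 for all i): OK

Verdict: yes, KKT holds.

yes


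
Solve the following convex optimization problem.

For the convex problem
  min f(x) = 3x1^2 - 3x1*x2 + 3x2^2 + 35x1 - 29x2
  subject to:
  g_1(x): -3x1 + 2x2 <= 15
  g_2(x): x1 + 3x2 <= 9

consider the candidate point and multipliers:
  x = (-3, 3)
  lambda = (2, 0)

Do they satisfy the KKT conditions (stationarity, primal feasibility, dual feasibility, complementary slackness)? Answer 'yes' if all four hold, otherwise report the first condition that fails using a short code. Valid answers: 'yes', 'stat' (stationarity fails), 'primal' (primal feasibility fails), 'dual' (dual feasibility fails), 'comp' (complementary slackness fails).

Gradient of f: grad f(x) = Q x + c = (8, -2)
Constraint values g_i(x) = a_i^T x - b_i:
  g_1((-3, 3)) = 0
  g_2((-3, 3)) = -3
Stationarity residual: grad f(x) + sum_i lambda_i a_i = (2, 2)
  -> stationarity FAILS
Primal feasibility (all g_i <= 0): OK
Dual feasibility (all lambda_i >= 0): OK
Complementary slackness (lambda_i * g_i(x) = 0 for all i): OK

Verdict: the first failing condition is stationarity -> stat.

stat


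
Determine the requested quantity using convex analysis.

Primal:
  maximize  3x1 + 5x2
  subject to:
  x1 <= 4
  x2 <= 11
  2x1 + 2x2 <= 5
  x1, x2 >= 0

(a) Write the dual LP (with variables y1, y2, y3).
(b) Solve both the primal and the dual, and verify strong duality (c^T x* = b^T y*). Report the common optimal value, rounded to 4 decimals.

The standard primal-dual pair for 'max c^T x s.t. A x <= b, x >= 0' is:
  Dual:  min b^T y  s.t.  A^T y >= c,  y >= 0.

So the dual LP is:
  minimize  4y1 + 11y2 + 5y3
  subject to:
    y1 + 2y3 >= 3
    y2 + 2y3 >= 5
    y1, y2, y3 >= 0

Solving the primal: x* = (0, 2.5).
  primal value c^T x* = 12.5.
Solving the dual: y* = (0, 0, 2.5).
  dual value b^T y* = 12.5.
Strong duality: c^T x* = b^T y*. Confirmed.

12.5


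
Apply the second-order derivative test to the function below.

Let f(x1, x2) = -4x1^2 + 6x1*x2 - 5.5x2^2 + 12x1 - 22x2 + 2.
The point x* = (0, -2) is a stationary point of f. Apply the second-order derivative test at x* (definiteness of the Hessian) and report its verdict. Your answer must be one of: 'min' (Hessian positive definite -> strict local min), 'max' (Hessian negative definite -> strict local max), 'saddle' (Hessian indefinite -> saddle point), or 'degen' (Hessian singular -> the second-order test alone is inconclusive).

Compute the Hessian H = grad^2 f:
  H = [[-8, 6], [6, -11]]
Verify stationarity: grad f(x*) = H x* + g = (0, 0).
Eigenvalues of H: -15.6847, -3.3153.
Both eigenvalues < 0, so H is negative definite -> x* is a strict local max.

max


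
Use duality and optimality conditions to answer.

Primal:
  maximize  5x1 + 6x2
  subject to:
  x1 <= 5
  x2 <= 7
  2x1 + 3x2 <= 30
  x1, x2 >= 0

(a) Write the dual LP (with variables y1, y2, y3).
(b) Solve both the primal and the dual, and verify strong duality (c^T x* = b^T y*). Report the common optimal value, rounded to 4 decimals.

The standard primal-dual pair for 'max c^T x s.t. A x <= b, x >= 0' is:
  Dual:  min b^T y  s.t.  A^T y >= c,  y >= 0.

So the dual LP is:
  minimize  5y1 + 7y2 + 30y3
  subject to:
    y1 + 2y3 >= 5
    y2 + 3y3 >= 6
    y1, y2, y3 >= 0

Solving the primal: x* = (5, 6.6667).
  primal value c^T x* = 65.
Solving the dual: y* = (1, 0, 2).
  dual value b^T y* = 65.
Strong duality: c^T x* = b^T y*. Confirmed.

65


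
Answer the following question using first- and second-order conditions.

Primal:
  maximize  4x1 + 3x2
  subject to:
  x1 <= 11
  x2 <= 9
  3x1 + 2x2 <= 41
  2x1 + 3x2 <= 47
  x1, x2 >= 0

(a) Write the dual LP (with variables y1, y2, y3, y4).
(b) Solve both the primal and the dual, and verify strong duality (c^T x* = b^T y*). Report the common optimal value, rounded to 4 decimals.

The standard primal-dual pair for 'max c^T x s.t. A x <= b, x >= 0' is:
  Dual:  min b^T y  s.t.  A^T y >= c,  y >= 0.

So the dual LP is:
  minimize  11y1 + 9y2 + 41y3 + 47y4
  subject to:
    y1 + 3y3 + 2y4 >= 4
    y2 + 2y3 + 3y4 >= 3
    y1, y2, y3, y4 >= 0

Solving the primal: x* = (7.6667, 9).
  primal value c^T x* = 57.6667.
Solving the dual: y* = (0, 0.3333, 1.3333, 0).
  dual value b^T y* = 57.6667.
Strong duality: c^T x* = b^T y*. Confirmed.

57.6667


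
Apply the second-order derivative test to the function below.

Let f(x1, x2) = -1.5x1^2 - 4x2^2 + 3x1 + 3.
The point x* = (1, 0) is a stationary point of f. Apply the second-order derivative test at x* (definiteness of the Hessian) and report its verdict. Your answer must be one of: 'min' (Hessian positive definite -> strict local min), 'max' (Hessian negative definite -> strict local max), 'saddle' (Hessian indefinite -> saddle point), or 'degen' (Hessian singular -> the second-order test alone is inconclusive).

Compute the Hessian H = grad^2 f:
  H = [[-3, 0], [0, -8]]
Verify stationarity: grad f(x*) = H x* + g = (0, 0).
Eigenvalues of H: -8, -3.
Both eigenvalues < 0, so H is negative definite -> x* is a strict local max.

max


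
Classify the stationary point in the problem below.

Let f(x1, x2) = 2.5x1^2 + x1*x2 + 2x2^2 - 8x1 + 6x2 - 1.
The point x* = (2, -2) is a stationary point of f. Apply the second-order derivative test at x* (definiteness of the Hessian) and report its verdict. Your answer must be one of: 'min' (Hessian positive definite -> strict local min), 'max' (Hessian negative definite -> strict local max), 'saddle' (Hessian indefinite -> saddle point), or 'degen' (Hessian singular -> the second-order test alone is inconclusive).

Compute the Hessian H = grad^2 f:
  H = [[5, 1], [1, 4]]
Verify stationarity: grad f(x*) = H x* + g = (0, 0).
Eigenvalues of H: 3.382, 5.618.
Both eigenvalues > 0, so H is positive definite -> x* is a strict local min.

min


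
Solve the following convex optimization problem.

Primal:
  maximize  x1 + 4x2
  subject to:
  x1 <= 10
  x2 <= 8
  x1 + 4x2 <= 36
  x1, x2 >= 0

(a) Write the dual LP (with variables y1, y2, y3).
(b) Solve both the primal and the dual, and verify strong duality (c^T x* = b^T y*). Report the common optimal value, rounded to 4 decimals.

The standard primal-dual pair for 'max c^T x s.t. A x <= b, x >= 0' is:
  Dual:  min b^T y  s.t.  A^T y >= c,  y >= 0.

So the dual LP is:
  minimize  10y1 + 8y2 + 36y3
  subject to:
    y1 + y3 >= 1
    y2 + 4y3 >= 4
    y1, y2, y3 >= 0

Solving the primal: x* = (4, 8).
  primal value c^T x* = 36.
Solving the dual: y* = (0, 0, 1).
  dual value b^T y* = 36.
Strong duality: c^T x* = b^T y*. Confirmed.

36


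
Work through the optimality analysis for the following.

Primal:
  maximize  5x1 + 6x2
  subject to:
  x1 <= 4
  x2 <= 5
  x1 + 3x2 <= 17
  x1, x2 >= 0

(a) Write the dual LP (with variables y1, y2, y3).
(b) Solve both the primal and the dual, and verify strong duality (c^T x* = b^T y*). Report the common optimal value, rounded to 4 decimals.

The standard primal-dual pair for 'max c^T x s.t. A x <= b, x >= 0' is:
  Dual:  min b^T y  s.t.  A^T y >= c,  y >= 0.

So the dual LP is:
  minimize  4y1 + 5y2 + 17y3
  subject to:
    y1 + y3 >= 5
    y2 + 3y3 >= 6
    y1, y2, y3 >= 0

Solving the primal: x* = (4, 4.3333).
  primal value c^T x* = 46.
Solving the dual: y* = (3, 0, 2).
  dual value b^T y* = 46.
Strong duality: c^T x* = b^T y*. Confirmed.

46


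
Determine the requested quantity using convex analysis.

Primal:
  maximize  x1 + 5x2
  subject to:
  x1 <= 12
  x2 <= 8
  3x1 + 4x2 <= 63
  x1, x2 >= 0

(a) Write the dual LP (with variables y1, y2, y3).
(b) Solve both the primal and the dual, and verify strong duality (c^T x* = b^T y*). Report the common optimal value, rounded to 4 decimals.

The standard primal-dual pair for 'max c^T x s.t. A x <= b, x >= 0' is:
  Dual:  min b^T y  s.t.  A^T y >= c,  y >= 0.

So the dual LP is:
  minimize  12y1 + 8y2 + 63y3
  subject to:
    y1 + 3y3 >= 1
    y2 + 4y3 >= 5
    y1, y2, y3 >= 0

Solving the primal: x* = (10.3333, 8).
  primal value c^T x* = 50.3333.
Solving the dual: y* = (0, 3.6667, 0.3333).
  dual value b^T y* = 50.3333.
Strong duality: c^T x* = b^T y*. Confirmed.

50.3333


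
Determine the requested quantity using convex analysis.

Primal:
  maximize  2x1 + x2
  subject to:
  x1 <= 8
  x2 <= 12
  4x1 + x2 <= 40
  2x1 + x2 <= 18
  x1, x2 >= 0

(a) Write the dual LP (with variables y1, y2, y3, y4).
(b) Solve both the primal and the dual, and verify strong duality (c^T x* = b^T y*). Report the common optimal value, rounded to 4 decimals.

The standard primal-dual pair for 'max c^T x s.t. A x <= b, x >= 0' is:
  Dual:  min b^T y  s.t.  A^T y >= c,  y >= 0.

So the dual LP is:
  minimize  8y1 + 12y2 + 40y3 + 18y4
  subject to:
    y1 + 4y3 + 2y4 >= 2
    y2 + y3 + y4 >= 1
    y1, y2, y3, y4 >= 0

Solving the primal: x* = (3, 12).
  primal value c^T x* = 18.
Solving the dual: y* = (0, 0, 0, 1).
  dual value b^T y* = 18.
Strong duality: c^T x* = b^T y*. Confirmed.

18


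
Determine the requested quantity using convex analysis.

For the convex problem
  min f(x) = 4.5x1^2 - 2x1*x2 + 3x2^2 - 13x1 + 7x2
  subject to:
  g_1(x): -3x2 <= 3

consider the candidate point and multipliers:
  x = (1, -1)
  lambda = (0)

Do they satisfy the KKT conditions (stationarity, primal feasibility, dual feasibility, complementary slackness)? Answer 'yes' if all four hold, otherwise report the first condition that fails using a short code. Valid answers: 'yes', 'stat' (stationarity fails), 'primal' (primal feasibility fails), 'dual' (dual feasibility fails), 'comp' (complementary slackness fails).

Gradient of f: grad f(x) = Q x + c = (-2, -1)
Constraint values g_i(x) = a_i^T x - b_i:
  g_1((1, -1)) = 0
Stationarity residual: grad f(x) + sum_i lambda_i a_i = (-2, -1)
  -> stationarity FAILS
Primal feasibility (all g_i <= 0): OK
Dual feasibility (all lambda_i >= 0): OK
Complementary slackness (lambda_i * g_i(x) = 0 for all i): OK

Verdict: the first failing condition is stationarity -> stat.

stat


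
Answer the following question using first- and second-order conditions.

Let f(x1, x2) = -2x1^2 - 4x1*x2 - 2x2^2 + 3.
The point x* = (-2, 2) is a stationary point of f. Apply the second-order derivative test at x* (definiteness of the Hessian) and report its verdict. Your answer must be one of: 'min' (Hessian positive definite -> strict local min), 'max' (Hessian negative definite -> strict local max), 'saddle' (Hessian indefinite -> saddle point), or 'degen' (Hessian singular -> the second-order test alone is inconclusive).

Compute the Hessian H = grad^2 f:
  H = [[-4, -4], [-4, -4]]
Verify stationarity: grad f(x*) = H x* + g = (0, 0).
Eigenvalues of H: -8, 0.
H has a zero eigenvalue (singular; negative semidefinite but not definite), so H is neither positive definite, negative definite, nor indefinite. The second-order test alone is inconclusive -> degen.
(Indeed, f is constant along the null direction of H through x*, so x* is not a strict local extremum.)

degen


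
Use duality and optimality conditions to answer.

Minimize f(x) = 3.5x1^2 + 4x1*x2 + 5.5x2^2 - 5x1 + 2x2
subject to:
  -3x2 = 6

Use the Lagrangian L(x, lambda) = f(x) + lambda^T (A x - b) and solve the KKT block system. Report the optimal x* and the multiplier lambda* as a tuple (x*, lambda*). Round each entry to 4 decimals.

Form the Lagrangian:
  L(x, lambda) = (1/2) x^T Q x + c^T x + lambda^T (A x - b)
Stationarity (grad_x L = 0): Q x + c + A^T lambda = 0.
Primal feasibility: A x = b.

This gives the KKT block system:
  [ Q   A^T ] [ x     ]   [-c ]
  [ A    0  ] [ lambda ] = [ b ]

Solving the linear system:
  x*      = (1.8571, -2)
  lambda* = (-4.1905)
  f(x*)   = 5.9286

x* = (1.8571, -2), lambda* = (-4.1905)
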